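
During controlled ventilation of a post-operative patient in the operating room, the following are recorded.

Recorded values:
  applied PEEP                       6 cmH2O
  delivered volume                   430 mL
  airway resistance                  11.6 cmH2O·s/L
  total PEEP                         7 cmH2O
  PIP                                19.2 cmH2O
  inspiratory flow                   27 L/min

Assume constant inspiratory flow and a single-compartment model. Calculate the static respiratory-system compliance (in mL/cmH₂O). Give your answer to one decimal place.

Flow: 27 L/min ÷ 60 = 0.45 L/s.
Total PEEP = 7 cmH2O (set 6 + intrinsic 1); this is the baseline alveolar pressure.
Equation of motion (constant flow): PIP = Vt/C + R·V̇ + PEEP.
Vt/C = PIP − R·V̇ − PEEP = 19.2 − 11.6×0.45 − 7 = 19.2 − 5.22 − 7 = 6.98 cmH2O.
C = Vt / 6.98 = 430 / 6.98 = 61.605 mL/cmH2O.

61.6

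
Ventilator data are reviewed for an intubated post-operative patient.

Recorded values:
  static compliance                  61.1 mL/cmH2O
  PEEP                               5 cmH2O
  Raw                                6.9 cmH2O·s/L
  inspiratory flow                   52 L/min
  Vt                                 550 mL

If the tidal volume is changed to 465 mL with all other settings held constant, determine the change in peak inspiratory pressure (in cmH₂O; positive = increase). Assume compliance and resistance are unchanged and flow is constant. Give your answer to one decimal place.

PIP = Vt/C + R·V̇ + PEEP (constant-flow equation of motion).
Only the elastic term changes: ΔPIP = ΔVt / C = (465 − 550) / 61.1 = -1.391 cmH2O.

-1.4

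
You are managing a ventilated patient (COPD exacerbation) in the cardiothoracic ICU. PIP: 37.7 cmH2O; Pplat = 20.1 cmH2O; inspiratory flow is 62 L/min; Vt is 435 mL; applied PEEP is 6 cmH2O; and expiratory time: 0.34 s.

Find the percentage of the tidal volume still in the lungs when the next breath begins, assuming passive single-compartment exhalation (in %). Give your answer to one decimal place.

Flow: 62 L/min ÷ 60 = 1.0333 L/s.
R = (PIP − Pplat)/V̇ = (37.7 − 20.1) / 1.0333 = 17.6/1.0333 = 17.033 cmH2O·s/L.
C = Vt/(Pplat − PEEP) = 435.0 / (20.1 − 6) = 435.0/14.1 = 30.851 mL/cmH2O.
τ = R × C = 17.033 × 0.03085 L/cmH2O = 0.5255 s.
Fraction remaining at end-expiration = e^(−Te/τ) = e^(−0.34/0.5255) = 0.5236 → 52.36%.

52.4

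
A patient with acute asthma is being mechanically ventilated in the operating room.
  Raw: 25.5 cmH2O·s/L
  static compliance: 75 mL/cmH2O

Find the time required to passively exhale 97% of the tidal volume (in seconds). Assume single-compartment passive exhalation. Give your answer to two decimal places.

6.71

τ = R × C = 25.5 × 75 mL/cmH2O = 25.5 × 0.075 L/cmH2O = 1.913 s.
Exhaled fraction f = 1 − e^(−t/τ) → t = −τ·ln(1 − f) = −1.913·ln(0.03) = 6.708 s.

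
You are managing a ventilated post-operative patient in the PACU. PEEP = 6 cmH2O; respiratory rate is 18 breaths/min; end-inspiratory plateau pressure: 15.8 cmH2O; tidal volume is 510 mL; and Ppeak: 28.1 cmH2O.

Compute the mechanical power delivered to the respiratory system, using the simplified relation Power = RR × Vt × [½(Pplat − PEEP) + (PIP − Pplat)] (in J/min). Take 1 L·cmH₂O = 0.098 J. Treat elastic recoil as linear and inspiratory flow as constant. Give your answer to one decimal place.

15.5

Per-breath work = Vt × [½(Pplat−PEEP) + (PIP−Pplat)] = 0.510 × [0.5×9.8 + 12.3] = 0.510 × 17.2 = 8.772 L·cmH2O.
Power = 18 × 8.772 = 157.9 L·cmH2O/min.
× 0.098 J/(L·cmH2O) → 15.474 J/min.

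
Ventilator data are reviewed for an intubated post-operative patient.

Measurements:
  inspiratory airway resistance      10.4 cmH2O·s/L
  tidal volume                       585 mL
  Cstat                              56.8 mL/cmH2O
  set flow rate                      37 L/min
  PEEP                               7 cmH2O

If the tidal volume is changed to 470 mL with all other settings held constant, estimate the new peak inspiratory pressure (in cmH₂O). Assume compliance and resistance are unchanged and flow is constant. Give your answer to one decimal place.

21.7

Flow: 37 L/min ÷ 60 = 0.6167 L/s.
PIP = Vt/C + R·V̇ + PEEP (constant-flow equation of motion).
Only the elastic term changes: ΔPIP = ΔVt / C = (470 − 585) / 56.8 = -2.025 cmH2O.
Original PIP = 585/56.8 + 10.4×0.6167 + 7 = 23.713 cmH2O; new PIP = 23.713 + (-2.025) = 21.688 cmH2O.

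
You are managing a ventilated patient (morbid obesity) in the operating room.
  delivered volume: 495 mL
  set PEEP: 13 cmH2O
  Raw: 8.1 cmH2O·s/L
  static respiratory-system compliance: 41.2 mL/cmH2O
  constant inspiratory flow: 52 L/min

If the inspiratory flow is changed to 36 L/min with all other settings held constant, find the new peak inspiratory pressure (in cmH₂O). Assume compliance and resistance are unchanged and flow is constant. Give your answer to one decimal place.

Flow: 52 L/min ÷ 60 = 0.8667 L/s.
New flow: 36 L/min ÷ 60 = 0.6 L/s.
PIP = Vt/C + R·V̇ + PEEP (constant-flow equation of motion).
Only the resistive term changes: ΔPIP = R × ΔV̇ = 8.1 × (0.6 − 0.8667) = 8.1 × -0.2667 = -2.16 cmH2O.
Original PIP = 495/41.2 + 8.1×0.8667 + 13 = 32.035 cmH2O; new PIP = 32.035 + (-2.16) = 29.875 cmH2O.

29.9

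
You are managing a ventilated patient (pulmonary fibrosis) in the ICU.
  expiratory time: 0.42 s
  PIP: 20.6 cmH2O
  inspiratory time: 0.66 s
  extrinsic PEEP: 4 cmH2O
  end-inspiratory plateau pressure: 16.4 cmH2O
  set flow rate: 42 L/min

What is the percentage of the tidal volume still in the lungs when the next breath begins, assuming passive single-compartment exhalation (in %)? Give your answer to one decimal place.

15.3

Flow: 42 L/min ÷ 60 = 0.7 L/s.
Vt = flow × Ti = 0.7 L/s × 0.66 s × 1000 mL/L = 462.0 mL.
R = (PIP − Pplat)/V̇ = (20.6 − 16.4) / 0.7 = 4.2/0.7 = 6.0 cmH2O·s/L.
C = Vt/(Pplat − PEEP) = 462.0 / (16.4 − 4) = 462.0/12.4 = 37.258 mL/cmH2O.
τ = R × C = 6.0 × 0.03726 L/cmH2O = 0.2236 s.
Fraction remaining at end-expiration = e^(−Te/τ) = e^(−0.42/0.2236) = 0.1528 → 15.28%.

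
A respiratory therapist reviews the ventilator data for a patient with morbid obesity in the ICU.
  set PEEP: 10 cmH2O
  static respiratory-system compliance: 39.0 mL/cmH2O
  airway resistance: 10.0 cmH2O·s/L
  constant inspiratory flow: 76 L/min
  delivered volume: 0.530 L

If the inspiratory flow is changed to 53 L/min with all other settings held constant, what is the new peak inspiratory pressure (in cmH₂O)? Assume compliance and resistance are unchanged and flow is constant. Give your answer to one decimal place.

32.4

Flow: 76 L/min ÷ 60 = 1.2667 L/s.
New flow: 53 L/min ÷ 60 = 0.8833 L/s.
PIP = Vt/C + R·V̇ + PEEP (constant-flow equation of motion).
Only the resistive term changes: ΔPIP = R × ΔV̇ = 10.0 × (0.8833 − 1.2667) = 10.0 × -0.3834 = -3.834 cmH2O.
Original PIP = 530/39.0 + 10.0×1.2667 + 10 = 36.257 cmH2O; new PIP = 36.257 + (-3.834) = 32.423 cmH2O.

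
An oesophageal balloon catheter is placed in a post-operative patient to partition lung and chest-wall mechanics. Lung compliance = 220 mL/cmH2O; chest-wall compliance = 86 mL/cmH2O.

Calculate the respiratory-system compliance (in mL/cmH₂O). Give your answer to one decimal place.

61.8

Lung and chest wall are elastances in series: 1/Crs = 1/CL + 1/Ccw.
1/Crs = 1/220 + 1/86 = 0.01617.
Crs = 61.843 mL/cmH2O.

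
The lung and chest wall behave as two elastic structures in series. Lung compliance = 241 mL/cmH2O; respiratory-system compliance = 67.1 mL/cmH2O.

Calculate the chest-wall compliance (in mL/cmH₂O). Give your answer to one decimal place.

93.0

1/Ccw = 1/Crs − 1/CL.
1/Ccw = 1/67.1 − 1/241 = 0.01075.
Ccw = 93.023 mL/cmH2O.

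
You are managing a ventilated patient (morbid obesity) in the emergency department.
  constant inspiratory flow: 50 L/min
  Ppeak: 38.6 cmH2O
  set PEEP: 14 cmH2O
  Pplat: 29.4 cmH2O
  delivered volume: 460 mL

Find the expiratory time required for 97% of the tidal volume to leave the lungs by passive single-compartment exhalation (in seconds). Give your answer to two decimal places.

Flow: 50 L/min ÷ 60 = 0.8333 L/s.
R = (PIP − Pplat)/V̇ = (38.6 − 29.4) / 0.8333 = 9.2/0.8333 = 11.04 cmH2O·s/L.
C = Vt/(Pplat − PEEP) = 460.0 / (29.4 − 14) = 460.0/15.4 = 29.87 mL/cmH2O.
τ = R × C = 11.04 × 0.02987 L/cmH2O = 0.3298 s.
t = −τ·ln(1 − 0.97) = −0.3298·ln(0.03) = 1.156 s.

1.16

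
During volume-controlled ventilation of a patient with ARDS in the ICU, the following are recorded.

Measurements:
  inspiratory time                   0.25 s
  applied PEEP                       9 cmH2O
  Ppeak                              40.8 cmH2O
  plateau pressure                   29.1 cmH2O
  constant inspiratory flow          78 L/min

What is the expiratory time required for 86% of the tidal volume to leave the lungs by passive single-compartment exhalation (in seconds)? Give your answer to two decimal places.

0.29

Flow: 78 L/min ÷ 60 = 1.3 L/s.
Vt = flow × Ti = 1.3 L/s × 0.25 s × 1000 mL/L = 325.0 mL.
R = (PIP − Pplat)/V̇ = (40.8 − 29.1) / 1.3 = 11.7/1.3 = 9.0 cmH2O·s/L.
C = Vt/(Pplat − PEEP) = 325.0 / (29.1 − 9) = 325.0/20.1 = 16.169 mL/cmH2O.
τ = R × C = 9.0 × 0.01617 L/cmH2O = 0.1455 s.
t = −τ·ln(1 − 0.86) = −0.1455·ln(0.14) = 0.2861 s.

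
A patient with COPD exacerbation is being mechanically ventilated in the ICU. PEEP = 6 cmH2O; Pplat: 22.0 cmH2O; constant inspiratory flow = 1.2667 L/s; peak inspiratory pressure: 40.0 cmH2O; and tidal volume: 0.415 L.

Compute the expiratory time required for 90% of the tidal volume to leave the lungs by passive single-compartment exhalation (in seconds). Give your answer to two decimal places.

R = (PIP − Pplat)/V̇ = (40.0 − 22.0) / 1.2667 = 18.0/1.2667 = 14.21 cmH2O·s/L.
C = Vt/(Pplat − PEEP) = 415.0 / (22.0 − 6) = 415.0/16.0 = 25.938 mL/cmH2O.
τ = R × C = 14.21 × 0.02594 L/cmH2O = 0.3686 s.
t = −τ·ln(1 − 0.90) = −0.3686·ln(0.1) = 0.8487 s.

0.85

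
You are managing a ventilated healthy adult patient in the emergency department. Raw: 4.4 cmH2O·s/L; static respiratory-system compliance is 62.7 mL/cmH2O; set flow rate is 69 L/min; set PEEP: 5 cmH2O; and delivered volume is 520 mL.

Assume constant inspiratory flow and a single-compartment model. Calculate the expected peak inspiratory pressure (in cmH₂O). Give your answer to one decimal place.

Flow: 69 L/min ÷ 60 = 1.15 L/s.
Equation of motion (constant flow): PIP = Vt/C + R·V̇ + PEEP.
PIP = 520/62.7 + 4.4×1.15 + 5 = 8.293 + 5.06 + 5 = 18.353 cmH2O.

18.4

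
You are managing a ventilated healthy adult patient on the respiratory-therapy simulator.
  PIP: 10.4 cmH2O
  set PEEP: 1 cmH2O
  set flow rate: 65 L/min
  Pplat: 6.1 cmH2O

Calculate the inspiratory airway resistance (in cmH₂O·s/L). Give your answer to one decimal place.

4.0

Flow: 65 L/min ÷ 60 = 1.0833 L/s.
Raw = (PIP − Pplat) / flow = (10.4 − 6.1) / 1.0833 = 4.3 / 1.0833 = 3.969 cmH2O·s/L.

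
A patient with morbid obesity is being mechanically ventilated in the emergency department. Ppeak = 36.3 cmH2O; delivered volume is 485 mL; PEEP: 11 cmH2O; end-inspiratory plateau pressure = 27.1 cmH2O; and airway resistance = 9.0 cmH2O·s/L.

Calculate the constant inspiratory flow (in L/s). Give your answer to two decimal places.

flow = (PIP − Pplat) / Raw = 9.2 / 9.0 = 1.022 L/s.

1.02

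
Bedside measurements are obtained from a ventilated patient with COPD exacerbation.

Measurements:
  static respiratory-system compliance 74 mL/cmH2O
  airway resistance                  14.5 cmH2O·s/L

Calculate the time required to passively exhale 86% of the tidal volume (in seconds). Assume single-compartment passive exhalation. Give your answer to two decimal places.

2.11

τ = R × C = 14.5 × 74 mL/cmH2O = 14.5 × 0.074 L/cmH2O = 1.073 s.
Exhaled fraction f = 1 − e^(−t/τ) → t = −τ·ln(1 − f) = −1.073·ln(0.14) = 2.11 s.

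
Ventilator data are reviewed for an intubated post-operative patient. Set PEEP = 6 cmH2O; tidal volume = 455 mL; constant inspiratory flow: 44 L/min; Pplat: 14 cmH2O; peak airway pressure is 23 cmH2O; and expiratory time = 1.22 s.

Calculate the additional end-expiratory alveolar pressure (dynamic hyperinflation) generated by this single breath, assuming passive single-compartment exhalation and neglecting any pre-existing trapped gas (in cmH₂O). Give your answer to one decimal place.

Flow: 44 L/min ÷ 60 = 0.7333 L/s.
R = (PIP − Pplat)/V̇ = (23 − 14) / 0.7333 = 9.0/0.7333 = 12.273 cmH2O·s/L.
C = Vt/(Pplat − PEEP) = 455.0 / (14 − 6) = 455.0/8.0 = 56.875 mL/cmH2O.
τ = R × C = 12.273 × 0.05688 L/cmH2O = 0.6981 s.
Fraction remaining = e^(−Te/τ) = e^(−1.22/0.6981) = 0.1742; trapped volume = 455.0 × 0.1742 = 79.261 mL.
Additional alveolar pressure from trapping ≈ V_trapped / C = 79.261 / 56.875 = 1.394 cmH2O.

1.4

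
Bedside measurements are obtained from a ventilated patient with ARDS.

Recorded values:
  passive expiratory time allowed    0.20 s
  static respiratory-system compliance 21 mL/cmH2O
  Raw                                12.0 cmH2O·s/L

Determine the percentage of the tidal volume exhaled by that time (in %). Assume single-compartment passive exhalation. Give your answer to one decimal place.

54.8

τ = R × C = 12.0 × 21 mL/cmH2O = 12.0 × 0.021 L/cmH2O = 0.252 s.
Passive exhalation: V(t)/V₀ = e^(−t/τ) = e^(−0.20/0.252) = 0.4522.
Fraction exhaled = 1 − 0.4522 = 0.5478 → 54.78%.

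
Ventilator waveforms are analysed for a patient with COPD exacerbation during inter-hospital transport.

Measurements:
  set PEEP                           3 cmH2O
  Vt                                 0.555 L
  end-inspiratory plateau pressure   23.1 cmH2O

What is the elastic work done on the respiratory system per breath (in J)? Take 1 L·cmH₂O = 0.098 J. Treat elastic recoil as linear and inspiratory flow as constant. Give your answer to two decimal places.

0.55

Elastic work ≈ ½ × (Pplat − PEEP) × Vt = 0.5 × (23.1 − 3) × 0.555 L = 0.5 × 20.1 × 0.555 = 5.578 L·cmH2O.
× 0.098 J/(L·cmH2O) → 0.5466 J.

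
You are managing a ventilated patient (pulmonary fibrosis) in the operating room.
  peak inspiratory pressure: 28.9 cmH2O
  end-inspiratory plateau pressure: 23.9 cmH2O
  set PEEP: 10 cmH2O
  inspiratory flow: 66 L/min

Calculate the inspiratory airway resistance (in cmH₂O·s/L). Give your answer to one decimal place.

Flow: 66 L/min ÷ 60 = 1.1 L/s.
Raw = (PIP − Pplat) / flow = (28.9 − 23.9) / 1.1 = 5.0 / 1.1 = 4.545 cmH2O·s/L.

4.5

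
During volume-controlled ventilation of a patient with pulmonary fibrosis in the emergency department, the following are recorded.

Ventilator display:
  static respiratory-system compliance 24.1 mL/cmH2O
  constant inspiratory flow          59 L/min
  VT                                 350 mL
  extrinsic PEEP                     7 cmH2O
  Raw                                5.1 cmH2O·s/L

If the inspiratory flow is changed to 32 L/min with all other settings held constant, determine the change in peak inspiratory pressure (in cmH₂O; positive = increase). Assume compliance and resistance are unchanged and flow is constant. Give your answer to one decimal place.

Flow: 59 L/min ÷ 60 = 0.9833 L/s.
New flow: 32 L/min ÷ 60 = 0.5333 L/s.
PIP = Vt/C + R·V̇ + PEEP (constant-flow equation of motion).
Only the resistive term changes: ΔPIP = R × ΔV̇ = 5.1 × (0.5333 − 0.9833) = 5.1 × -0.45 = -2.295 cmH2O.

-2.3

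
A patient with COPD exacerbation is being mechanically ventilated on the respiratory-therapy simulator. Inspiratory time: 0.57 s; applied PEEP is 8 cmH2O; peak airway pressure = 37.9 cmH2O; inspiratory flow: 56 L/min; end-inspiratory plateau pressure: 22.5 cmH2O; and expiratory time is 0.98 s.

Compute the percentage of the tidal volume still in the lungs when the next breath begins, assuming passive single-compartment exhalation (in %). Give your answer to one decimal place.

19.8

Flow: 56 L/min ÷ 60 = 0.9333 L/s.
Vt = flow × Ti = 0.9333 L/s × 0.57 s × 1000 mL/L = 531.98 mL.
R = (PIP − Pplat)/V̇ = (37.9 − 22.5) / 0.9333 = 15.4/0.9333 = 16.501 cmH2O·s/L.
C = Vt/(Pplat − PEEP) = 531.98 / (22.5 − 8) = 531.98/14.5 = 36.688 mL/cmH2O.
τ = R × C = 16.501 × 0.03669 L/cmH2O = 0.6054 s.
Fraction remaining at end-expiration = e^(−Te/τ) = e^(−0.98/0.6054) = 0.1981 → 19.81%.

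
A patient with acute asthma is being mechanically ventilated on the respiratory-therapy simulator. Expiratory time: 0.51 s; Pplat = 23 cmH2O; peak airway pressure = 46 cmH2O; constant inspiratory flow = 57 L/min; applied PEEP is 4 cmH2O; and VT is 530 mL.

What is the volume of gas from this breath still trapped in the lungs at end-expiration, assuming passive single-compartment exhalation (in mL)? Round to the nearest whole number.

Flow: 57 L/min ÷ 60 = 0.95 L/s.
R = (PIP − Pplat)/V̇ = (46 − 23) / 0.95 = 23.0/0.95 = 24.211 cmH2O·s/L.
C = Vt/(Pplat − PEEP) = 530.0 / (23 − 4) = 530.0/19.0 = 27.895 mL/cmH2O.
τ = R × C = 24.211 × 0.0279 L/cmH2O = 0.6755 s.
Fraction remaining = e^(−Te/τ) = e^(−0.51/0.6755) = 0.47.
Trapped volume = 530.0 × 0.47 = 249.1 mL.

249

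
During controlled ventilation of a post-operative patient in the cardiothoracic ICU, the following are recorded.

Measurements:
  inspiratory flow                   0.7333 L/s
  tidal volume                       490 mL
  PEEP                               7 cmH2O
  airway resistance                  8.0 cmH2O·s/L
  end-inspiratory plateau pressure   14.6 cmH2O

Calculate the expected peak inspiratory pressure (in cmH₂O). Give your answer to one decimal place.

PIP = Pplat + Raw × flow = 14.6 + 8.0 × 0.7333 = 14.6 + 5.866 = 20.466 cmH2O.

20.5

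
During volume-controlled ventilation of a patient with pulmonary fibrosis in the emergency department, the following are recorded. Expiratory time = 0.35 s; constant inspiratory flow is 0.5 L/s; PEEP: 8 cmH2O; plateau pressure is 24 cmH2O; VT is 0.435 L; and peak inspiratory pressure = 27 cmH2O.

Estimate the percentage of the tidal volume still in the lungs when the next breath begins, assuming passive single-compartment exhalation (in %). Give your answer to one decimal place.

R = (PIP − Pplat)/V̇ = (27 − 24) / 0.5 = 3.0/0.5 = 6.0 cmH2O·s/L.
C = Vt/(Pplat − PEEP) = 435.0 / (24 − 8) = 435.0/16.0 = 27.188 mL/cmH2O.
τ = R × C = 6.0 × 0.02719 L/cmH2O = 0.1631 s.
Fraction remaining at end-expiration = e^(−Te/τ) = e^(−0.35/0.1631) = 0.117 → 11.7%.

11.7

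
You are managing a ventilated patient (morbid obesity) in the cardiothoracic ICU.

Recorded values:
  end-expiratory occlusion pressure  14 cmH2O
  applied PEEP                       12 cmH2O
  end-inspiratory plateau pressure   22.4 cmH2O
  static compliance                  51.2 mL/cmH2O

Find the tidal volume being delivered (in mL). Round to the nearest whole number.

430

End-expiratory occlusion gives total PEEP = 14 cmH2O (intrinsic PEEP = 14 − 12 = 2). Use total PEEP for the elastic gradient.
Vt = Cstat × (Pplat − PEEPtotal) = 51.2 × (22.4 − 14) = 51.2 × 8.4 = 430.08 mL.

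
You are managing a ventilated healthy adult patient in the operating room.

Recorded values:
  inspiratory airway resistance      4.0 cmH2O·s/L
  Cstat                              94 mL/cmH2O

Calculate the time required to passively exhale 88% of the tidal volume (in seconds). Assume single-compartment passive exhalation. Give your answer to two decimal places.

0.80

τ = R × C = 4.0 × 94 mL/cmH2O = 4.0 × 0.094 L/cmH2O = 0.376 s.
Exhaled fraction f = 1 − e^(−t/τ) → t = −τ·ln(1 − f) = −0.376·ln(0.12) = 0.7972 s.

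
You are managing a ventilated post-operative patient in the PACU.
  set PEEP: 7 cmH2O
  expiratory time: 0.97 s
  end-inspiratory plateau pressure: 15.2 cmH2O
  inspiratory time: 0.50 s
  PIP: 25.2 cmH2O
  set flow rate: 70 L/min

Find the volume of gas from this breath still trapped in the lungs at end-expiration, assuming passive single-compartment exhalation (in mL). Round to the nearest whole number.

119

Flow: 70 L/min ÷ 60 = 1.1667 L/s.
Vt = flow × Ti = 1.1667 L/s × 0.50 s × 1000 mL/L = 583.35 mL.
R = (PIP − Pplat)/V̇ = (25.2 − 15.2) / 1.1667 = 10.0/1.1667 = 8.571 cmH2O·s/L.
C = Vt/(Pplat − PEEP) = 583.35 / (15.2 − 7) = 583.35/8.2 = 71.14 mL/cmH2O.
τ = R × C = 8.571 × 0.07114 L/cmH2O = 0.6097 s.
Fraction remaining = e^(−Te/τ) = e^(−0.97/0.6097) = 0.2037.
Trapped volume = 583.35 × 0.2037 = 118.83 mL.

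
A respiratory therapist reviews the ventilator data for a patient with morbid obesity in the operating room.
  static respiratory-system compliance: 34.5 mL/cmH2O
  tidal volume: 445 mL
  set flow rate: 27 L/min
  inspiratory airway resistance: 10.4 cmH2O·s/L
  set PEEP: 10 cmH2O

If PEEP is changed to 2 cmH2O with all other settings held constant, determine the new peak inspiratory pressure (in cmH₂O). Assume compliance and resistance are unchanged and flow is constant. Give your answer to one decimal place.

19.6

Flow: 27 L/min ÷ 60 = 0.45 L/s.
PIP = Vt/C + R·V̇ + PEEP (constant-flow equation of motion).
Only the baseline term changes: ΔPIP = ΔPEEP = 2 − 10 = -8.0 cmH2O.
Original PIP = 445/34.5 + 10.4×0.45 + 10 = 27.579 cmH2O; new PIP = 27.579 + (-8.0) = 19.579 cmH2O.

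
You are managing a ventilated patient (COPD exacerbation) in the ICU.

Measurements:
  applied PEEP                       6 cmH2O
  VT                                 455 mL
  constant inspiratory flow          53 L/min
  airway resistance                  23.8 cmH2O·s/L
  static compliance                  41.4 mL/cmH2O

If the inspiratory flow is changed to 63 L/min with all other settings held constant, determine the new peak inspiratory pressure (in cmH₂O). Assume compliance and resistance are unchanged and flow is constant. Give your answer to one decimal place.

42.0

Flow: 53 L/min ÷ 60 = 0.8833 L/s.
New flow: 63 L/min ÷ 60 = 1.05 L/s.
PIP = Vt/C + R·V̇ + PEEP (constant-flow equation of motion).
Only the resistive term changes: ΔPIP = R × ΔV̇ = 23.8 × (1.05 − 0.8833) = 23.8 × 0.1667 = 3.967 cmH2O.
Original PIP = 455/41.4 + 23.8×0.8833 + 6 = 38.013 cmH2O; new PIP = 38.013 + (3.967) = 41.98 cmH2O.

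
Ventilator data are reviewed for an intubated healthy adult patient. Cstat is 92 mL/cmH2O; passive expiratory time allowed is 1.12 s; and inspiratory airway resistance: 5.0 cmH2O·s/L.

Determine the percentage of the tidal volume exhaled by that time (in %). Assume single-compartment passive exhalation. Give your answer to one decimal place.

τ = R × C = 5.0 × 92 mL/cmH2O = 5.0 × 0.092 L/cmH2O = 0.46 s.
Passive exhalation: V(t)/V₀ = e^(−t/τ) = e^(−1.12/0.46) = 0.08762.
Fraction exhaled = 1 − 0.08762 = 0.9124 → 91.24%.

91.2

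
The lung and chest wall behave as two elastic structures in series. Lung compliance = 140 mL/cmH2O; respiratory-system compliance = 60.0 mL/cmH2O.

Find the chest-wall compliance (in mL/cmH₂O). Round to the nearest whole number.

1/Ccw = 1/Crs − 1/CL.
1/Ccw = 1/60.0 − 1/140 = 0.009524.
Ccw = 105.0 mL/cmH2O.

105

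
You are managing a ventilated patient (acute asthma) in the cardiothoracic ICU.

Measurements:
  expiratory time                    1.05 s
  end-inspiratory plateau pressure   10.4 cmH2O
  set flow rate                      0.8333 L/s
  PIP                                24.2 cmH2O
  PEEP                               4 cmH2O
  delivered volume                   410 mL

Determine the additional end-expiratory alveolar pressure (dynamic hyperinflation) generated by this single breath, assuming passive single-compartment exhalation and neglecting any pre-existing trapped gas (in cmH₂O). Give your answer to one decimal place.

2.4

R = (PIP − Pplat)/V̇ = (24.2 − 10.4) / 0.8333 = 13.8/0.8333 = 16.561 cmH2O·s/L.
C = Vt/(Pplat − PEEP) = 410.0 / (10.4 − 4) = 410.0/6.4 = 64.063 mL/cmH2O.
τ = R × C = 16.561 × 0.06406 L/cmH2O = 1.061 s.
Fraction remaining = e^(−Te/τ) = e^(−1.05/1.061) = 0.3717; trapped volume = 410.0 × 0.3717 = 152.4 mL.
Additional alveolar pressure from trapping ≈ V_trapped / C = 152.4 / 64.063 = 2.379 cmH2O.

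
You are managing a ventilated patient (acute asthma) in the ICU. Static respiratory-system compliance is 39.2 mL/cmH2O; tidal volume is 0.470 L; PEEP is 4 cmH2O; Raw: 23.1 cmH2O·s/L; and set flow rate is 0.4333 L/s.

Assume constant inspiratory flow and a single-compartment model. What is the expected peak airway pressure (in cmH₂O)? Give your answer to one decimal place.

Equation of motion (constant flow): PIP = Vt/C + R·V̇ + PEEP.
PIP = 470/39.2 + 23.1×0.4333 + 4 = 11.99 + 10.009 + 4 = 25.999 cmH2O.

26.0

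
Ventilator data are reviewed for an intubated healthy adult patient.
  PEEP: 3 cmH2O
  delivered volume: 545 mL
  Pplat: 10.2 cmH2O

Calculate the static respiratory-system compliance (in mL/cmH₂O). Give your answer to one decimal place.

75.7

Cstat = Vt / (Pplat − PEEP) = 545 / (10.2 − 3) = 545 / 7.2 = 75.694 mL/cmH2O.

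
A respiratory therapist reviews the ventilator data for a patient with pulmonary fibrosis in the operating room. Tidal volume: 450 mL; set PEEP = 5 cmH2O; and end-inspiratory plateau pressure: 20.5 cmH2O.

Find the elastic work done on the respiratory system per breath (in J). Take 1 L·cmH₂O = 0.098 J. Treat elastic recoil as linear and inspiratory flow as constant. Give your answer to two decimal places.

0.34

Elastic work ≈ ½ × (Pplat − PEEP) × Vt = 0.5 × (20.5 − 5) × 0.450 L = 0.5 × 15.5 × 0.450 = 3.488 L·cmH2O.
× 0.098 J/(L·cmH2O) → 0.3418 J.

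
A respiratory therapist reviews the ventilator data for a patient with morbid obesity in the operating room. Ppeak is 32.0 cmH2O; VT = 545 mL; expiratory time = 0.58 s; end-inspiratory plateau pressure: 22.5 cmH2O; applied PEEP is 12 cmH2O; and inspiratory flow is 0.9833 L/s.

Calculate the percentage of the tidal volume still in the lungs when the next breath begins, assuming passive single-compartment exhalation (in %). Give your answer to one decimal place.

R = (PIP − Pplat)/V̇ = (32.0 − 22.5) / 0.9833 = 9.5/0.9833 = 9.661 cmH2O·s/L.
C = Vt/(Pplat − PEEP) = 545.0 / (22.5 − 12) = 545.0/10.5 = 51.905 mL/cmH2O.
τ = R × C = 9.661 × 0.05191 L/cmH2O = 0.5015 s.
Fraction remaining at end-expiration = e^(−Te/τ) = e^(−0.58/0.5015) = 0.3146 → 31.46%.

31.5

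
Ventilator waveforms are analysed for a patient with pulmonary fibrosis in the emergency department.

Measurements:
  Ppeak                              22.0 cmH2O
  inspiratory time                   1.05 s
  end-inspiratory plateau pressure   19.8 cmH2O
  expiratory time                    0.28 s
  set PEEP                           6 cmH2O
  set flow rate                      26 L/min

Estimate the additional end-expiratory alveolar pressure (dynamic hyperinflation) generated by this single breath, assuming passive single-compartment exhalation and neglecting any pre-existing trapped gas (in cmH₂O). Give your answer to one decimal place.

2.6

Flow: 26 L/min ÷ 60 = 0.4333 L/s.
Vt = flow × Ti = 0.4333 L/s × 1.05 s × 1000 mL/L = 454.97 mL.
R = (PIP − Pplat)/V̇ = (22.0 − 19.8) / 0.4333 = 2.2/0.4333 = 5.077 cmH2O·s/L.
C = Vt/(Pplat − PEEP) = 454.97 / (19.8 − 6) = 454.97/13.8 = 32.969 mL/cmH2O.
τ = R × C = 5.077 × 0.03297 L/cmH2O = 0.1674 s.
Fraction remaining = e^(−Te/τ) = e^(−0.28/0.1674) = 0.1878; trapped volume = 454.97 × 0.1878 = 85.443 mL.
Additional alveolar pressure from trapping ≈ V_trapped / C = 85.443 / 32.969 = 2.592 cmH2O.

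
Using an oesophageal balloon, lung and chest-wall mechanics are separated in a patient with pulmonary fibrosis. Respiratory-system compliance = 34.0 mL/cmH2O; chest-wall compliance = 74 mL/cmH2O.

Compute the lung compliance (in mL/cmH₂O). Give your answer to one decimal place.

62.9

1/CL = 1/Crs − 1/Ccw.
1/CL = 1/34.0 − 1/74 = 0.0159.
CL = 62.893 mL/cmH2O.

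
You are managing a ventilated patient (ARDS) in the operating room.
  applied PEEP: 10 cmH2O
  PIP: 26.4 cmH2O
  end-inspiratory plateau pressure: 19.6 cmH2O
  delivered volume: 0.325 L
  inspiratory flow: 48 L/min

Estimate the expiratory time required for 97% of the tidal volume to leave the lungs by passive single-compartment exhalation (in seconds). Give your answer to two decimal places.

1.01

Flow: 48 L/min ÷ 60 = 0.8 L/s.
R = (PIP − Pplat)/V̇ = (26.4 − 19.6) / 0.8 = 6.8/0.8 = 8.5 cmH2O·s/L.
C = Vt/(Pplat − PEEP) = 325.0 / (19.6 − 10) = 325.0/9.6 = 33.854 mL/cmH2O.
τ = R × C = 8.5 × 0.03385 L/cmH2O = 0.2877 s.
t = −τ·ln(1 − 0.97) = −0.2877·ln(0.03) = 1.009 s.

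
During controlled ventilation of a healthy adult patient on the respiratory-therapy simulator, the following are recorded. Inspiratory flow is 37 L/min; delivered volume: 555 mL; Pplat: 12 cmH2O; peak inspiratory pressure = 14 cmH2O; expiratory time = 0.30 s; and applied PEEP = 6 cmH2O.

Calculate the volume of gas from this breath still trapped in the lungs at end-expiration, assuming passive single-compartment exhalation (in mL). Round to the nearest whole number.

204

Flow: 37 L/min ÷ 60 = 0.6167 L/s.
R = (PIP − Pplat)/V̇ = (14 − 12) / 0.6167 = 2.0/0.6167 = 3.243 cmH2O·s/L.
C = Vt/(Pplat − PEEP) = 555.0 / (12 − 6) = 555.0/6.0 = 92.5 mL/cmH2O.
τ = R × C = 3.243 × 0.0925 L/cmH2O = 0.3 s.
Fraction remaining = e^(−Te/τ) = e^(−0.30/0.3) = 0.3679.
Trapped volume = 555.0 × 0.3679 = 204.18 mL.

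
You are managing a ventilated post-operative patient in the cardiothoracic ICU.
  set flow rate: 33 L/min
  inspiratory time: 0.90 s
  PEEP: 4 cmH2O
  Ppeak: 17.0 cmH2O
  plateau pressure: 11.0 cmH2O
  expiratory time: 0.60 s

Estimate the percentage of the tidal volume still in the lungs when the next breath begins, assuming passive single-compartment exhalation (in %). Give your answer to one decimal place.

45.9

Flow: 33 L/min ÷ 60 = 0.55 L/s.
Vt = flow × Ti = 0.55 L/s × 0.90 s × 1000 mL/L = 495.0 mL.
R = (PIP − Pplat)/V̇ = (17.0 − 11.0) / 0.55 = 6.0/0.55 = 10.909 cmH2O·s/L.
C = Vt/(Pplat − PEEP) = 495.0 / (11.0 − 4) = 495.0/7.0 = 70.714 mL/cmH2O.
τ = R × C = 10.909 × 0.07071 L/cmH2O = 0.7714 s.
Fraction remaining at end-expiration = e^(−Te/τ) = e^(−0.60/0.7714) = 0.4594 → 45.94%.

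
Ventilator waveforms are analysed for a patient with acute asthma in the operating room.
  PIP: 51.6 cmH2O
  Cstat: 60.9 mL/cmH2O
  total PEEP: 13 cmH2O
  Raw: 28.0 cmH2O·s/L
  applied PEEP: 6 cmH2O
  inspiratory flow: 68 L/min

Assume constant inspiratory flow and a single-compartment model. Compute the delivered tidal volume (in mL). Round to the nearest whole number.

Flow: 68 L/min ÷ 60 = 1.1333 L/s.
Total PEEP = 13 cmH2O (set 6 + intrinsic 7); this is the baseline alveolar pressure.
Equation of motion (constant flow): PIP = Vt/C + R·V̇ + PEEP.
Vt/C = PIP − R·V̇ − PEEP = 51.6 − 31.732 − 13 = 6.868 cmH2O.
Vt = C × 6.868 = 60.9 × 6.868 = 418.26 mL.

418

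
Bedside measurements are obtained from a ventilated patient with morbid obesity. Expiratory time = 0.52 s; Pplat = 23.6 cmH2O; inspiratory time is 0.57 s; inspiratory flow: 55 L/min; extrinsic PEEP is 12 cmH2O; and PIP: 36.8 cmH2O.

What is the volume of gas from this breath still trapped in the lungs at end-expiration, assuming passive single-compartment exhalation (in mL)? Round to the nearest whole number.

234

Flow: 55 L/min ÷ 60 = 0.9167 L/s.
Vt = flow × Ti = 0.9167 L/s × 0.57 s × 1000 mL/L = 522.52 mL.
R = (PIP − Pplat)/V̇ = (36.8 − 23.6) / 0.9167 = 13.2/0.9167 = 14.399 cmH2O·s/L.
C = Vt/(Pplat − PEEP) = 522.52 / (23.6 − 12) = 522.52/11.6 = 45.045 mL/cmH2O.
τ = R × C = 14.399 × 0.04505 L/cmH2O = 0.6487 s.
Fraction remaining = e^(−Te/τ) = e^(−0.52/0.6487) = 0.4486.
Trapped volume = 522.52 × 0.4486 = 234.4 mL.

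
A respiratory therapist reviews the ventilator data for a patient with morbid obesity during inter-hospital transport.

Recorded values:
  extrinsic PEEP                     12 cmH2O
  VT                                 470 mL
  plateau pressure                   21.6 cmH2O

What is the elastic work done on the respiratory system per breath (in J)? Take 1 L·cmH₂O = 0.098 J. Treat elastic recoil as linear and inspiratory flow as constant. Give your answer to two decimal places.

Elastic work ≈ ½ × (Pplat − PEEP) × Vt = 0.5 × (21.6 − 12) × 0.470 L = 0.5 × 9.6 × 0.470 = 2.256 L·cmH2O.
× 0.098 J/(L·cmH2O) → 0.2211 J.

0.22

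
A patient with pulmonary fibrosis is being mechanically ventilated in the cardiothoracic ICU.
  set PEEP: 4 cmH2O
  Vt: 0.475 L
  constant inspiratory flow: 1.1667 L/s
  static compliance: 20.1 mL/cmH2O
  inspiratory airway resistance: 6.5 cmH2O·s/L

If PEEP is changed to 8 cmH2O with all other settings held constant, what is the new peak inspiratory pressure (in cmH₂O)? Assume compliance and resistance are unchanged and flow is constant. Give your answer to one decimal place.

PIP = Vt/C + R·V̇ + PEEP (constant-flow equation of motion).
Only the baseline term changes: ΔPIP = ΔPEEP = 8 − 4 = 4.0 cmH2O.
Original PIP = 475/20.1 + 6.5×1.1667 + 4 = 35.215 cmH2O; new PIP = 35.215 + (4.0) = 39.215 cmH2O.

39.2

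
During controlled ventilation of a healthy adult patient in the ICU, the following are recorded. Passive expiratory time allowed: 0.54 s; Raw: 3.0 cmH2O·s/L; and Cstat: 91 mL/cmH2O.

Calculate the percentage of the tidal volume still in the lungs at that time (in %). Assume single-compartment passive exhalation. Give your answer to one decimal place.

τ = R × C = 3.0 × 91 mL/cmH2O = 3.0 × 0.091 L/cmH2O = 0.273 s.
Passive exhalation: V(t)/V₀ = e^(−t/τ) = e^(−0.54/0.273) = 0.1383.
Fraction remaining = 0.1383 → 13.83%.

13.8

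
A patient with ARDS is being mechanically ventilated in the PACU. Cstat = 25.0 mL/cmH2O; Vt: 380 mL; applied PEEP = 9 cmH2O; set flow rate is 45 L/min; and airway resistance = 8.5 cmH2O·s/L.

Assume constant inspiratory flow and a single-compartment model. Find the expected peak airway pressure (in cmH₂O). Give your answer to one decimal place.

Flow: 45 L/min ÷ 60 = 0.75 L/s.
Equation of motion (constant flow): PIP = Vt/C + R·V̇ + PEEP.
PIP = 380/25.0 + 8.5×0.75 + 9 = 15.2 + 6.375 + 9 = 30.575 cmH2O.

30.6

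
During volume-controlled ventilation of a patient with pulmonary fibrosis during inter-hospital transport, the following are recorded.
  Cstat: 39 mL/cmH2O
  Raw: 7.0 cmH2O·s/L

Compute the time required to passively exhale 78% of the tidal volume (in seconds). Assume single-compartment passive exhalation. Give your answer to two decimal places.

τ = R × C = 7.0 × 39 mL/cmH2O = 7.0 × 0.039 L/cmH2O = 0.273 s.
Exhaled fraction f = 1 − e^(−t/τ) → t = −τ·ln(1 − f) = −0.273·ln(0.22) = 0.4134 s.

0.41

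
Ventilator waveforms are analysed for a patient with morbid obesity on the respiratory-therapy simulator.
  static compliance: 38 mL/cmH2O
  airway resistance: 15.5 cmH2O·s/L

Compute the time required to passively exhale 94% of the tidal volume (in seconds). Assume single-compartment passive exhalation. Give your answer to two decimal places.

1.66

τ = R × C = 15.5 × 38 mL/cmH2O = 15.5 × 0.038 L/cmH2O = 0.589 s.
Exhaled fraction f = 1 − e^(−t/τ) → t = −τ·ln(1 − f) = −0.589·ln(0.06) = 1.657 s.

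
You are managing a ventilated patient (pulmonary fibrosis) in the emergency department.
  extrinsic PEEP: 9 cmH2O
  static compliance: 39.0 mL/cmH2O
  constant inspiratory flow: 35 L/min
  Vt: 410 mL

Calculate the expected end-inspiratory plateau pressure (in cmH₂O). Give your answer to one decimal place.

Pplat = PEEP + Vt / Cstat = 9 + 410 / 39.0 = 9 + 10.513 = 19.513 cmH2O.

19.5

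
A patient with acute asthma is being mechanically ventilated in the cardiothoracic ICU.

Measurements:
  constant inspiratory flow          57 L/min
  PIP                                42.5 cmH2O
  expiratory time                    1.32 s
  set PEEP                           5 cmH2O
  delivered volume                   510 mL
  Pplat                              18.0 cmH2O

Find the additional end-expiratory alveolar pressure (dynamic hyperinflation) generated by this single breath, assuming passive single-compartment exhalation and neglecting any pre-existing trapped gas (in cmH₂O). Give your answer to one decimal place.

Flow: 57 L/min ÷ 60 = 0.95 L/s.
R = (PIP − Pplat)/V̇ = (42.5 − 18.0) / 0.95 = 24.5/0.95 = 25.789 cmH2O·s/L.
C = Vt/(Pplat − PEEP) = 510.0 / (18.0 − 5) = 510.0/13.0 = 39.231 mL/cmH2O.
τ = R × C = 25.789 × 0.03923 L/cmH2O = 1.012 s.
Fraction remaining = e^(−Te/τ) = e^(−1.32/1.012) = 0.2713; trapped volume = 510.0 × 0.2713 = 138.36 mL.
Additional alveolar pressure from trapping ≈ V_trapped / C = 138.36 / 39.231 = 3.527 cmH2O.

3.5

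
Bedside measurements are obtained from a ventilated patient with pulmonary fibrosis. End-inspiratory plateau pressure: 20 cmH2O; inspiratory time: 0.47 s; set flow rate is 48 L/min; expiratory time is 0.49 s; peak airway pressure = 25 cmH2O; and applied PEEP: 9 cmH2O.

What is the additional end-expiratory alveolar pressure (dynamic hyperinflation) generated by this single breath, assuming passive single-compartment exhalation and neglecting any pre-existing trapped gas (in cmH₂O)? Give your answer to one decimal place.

1.1

Flow: 48 L/min ÷ 60 = 0.8 L/s.
Vt = flow × Ti = 0.8 L/s × 0.47 s × 1000 mL/L = 376.0 mL.
R = (PIP − Pplat)/V̇ = (25 − 20) / 0.8 = 5.0/0.8 = 6.25 cmH2O·s/L.
C = Vt/(Pplat − PEEP) = 376.0 / (20 − 9) = 376.0/11.0 = 34.182 mL/cmH2O.
τ = R × C = 6.25 × 0.03418 L/cmH2O = 0.2136 s.
Fraction remaining = e^(−Te/τ) = e^(−0.49/0.2136) = 0.1009; trapped volume = 376.0 × 0.1009 = 37.938 mL.
Additional alveolar pressure from trapping ≈ V_trapped / C = 37.938 / 34.182 = 1.11 cmH2O.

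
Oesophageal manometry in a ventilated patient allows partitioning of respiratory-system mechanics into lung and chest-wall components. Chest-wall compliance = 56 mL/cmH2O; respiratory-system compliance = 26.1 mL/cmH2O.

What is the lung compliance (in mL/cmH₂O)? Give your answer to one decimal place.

48.9

1/CL = 1/Crs − 1/Ccw.
1/CL = 1/26.1 − 1/56 = 0.02046.
CL = 48.876 mL/cmH2O.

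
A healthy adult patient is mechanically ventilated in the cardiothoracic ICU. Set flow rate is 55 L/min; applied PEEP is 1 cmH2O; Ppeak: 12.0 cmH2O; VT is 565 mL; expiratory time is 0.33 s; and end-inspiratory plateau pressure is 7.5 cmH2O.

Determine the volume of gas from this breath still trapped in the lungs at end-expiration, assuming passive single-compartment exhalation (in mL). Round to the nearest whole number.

Flow: 55 L/min ÷ 60 = 0.9167 L/s.
R = (PIP − Pplat)/V̇ = (12.0 − 7.5) / 0.9167 = 4.5/0.9167 = 4.909 cmH2O·s/L.
C = Vt/(Pplat − PEEP) = 565.0 / (7.5 − 1) = 565.0/6.5 = 86.923 mL/cmH2O.
τ = R × C = 4.909 × 0.08692 L/cmH2O = 0.4267 s.
Fraction remaining = e^(−Te/τ) = e^(−0.33/0.4267) = 0.4615.
Trapped volume = 565.0 × 0.4615 = 260.75 mL.

261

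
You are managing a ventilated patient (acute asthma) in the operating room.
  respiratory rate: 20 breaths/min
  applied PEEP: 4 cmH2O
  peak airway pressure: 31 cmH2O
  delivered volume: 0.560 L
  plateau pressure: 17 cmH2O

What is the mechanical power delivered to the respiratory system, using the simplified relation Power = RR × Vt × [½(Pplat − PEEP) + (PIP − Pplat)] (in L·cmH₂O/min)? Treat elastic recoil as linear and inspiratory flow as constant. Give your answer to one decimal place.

229.6

Per-breath work = Vt × [½(Pplat−PEEP) + (PIP−Pplat)] = 0.560 × [0.5×13.0 + 14.0] = 0.560 × 20.5 = 11.48 L·cmH2O.
Power = 20 × 11.48 = 229.6 L·cmH2O/min.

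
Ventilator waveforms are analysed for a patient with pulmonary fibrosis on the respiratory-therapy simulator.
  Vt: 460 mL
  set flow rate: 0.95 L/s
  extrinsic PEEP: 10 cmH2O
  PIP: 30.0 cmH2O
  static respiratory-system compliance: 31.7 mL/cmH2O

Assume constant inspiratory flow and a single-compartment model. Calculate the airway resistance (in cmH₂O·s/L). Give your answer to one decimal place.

5.8

Equation of motion (constant flow): PIP = Vt/C + R·V̇ + PEEP.
R·V̇ = PIP − Vt/C − PEEP = 30.0 − 460/31.7 − 10 = 30.0 − 14.511 − 10 = 5.489 cmH2O.
R = 5.489 / 0.95 = 5.778 cmH2O·s/L.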